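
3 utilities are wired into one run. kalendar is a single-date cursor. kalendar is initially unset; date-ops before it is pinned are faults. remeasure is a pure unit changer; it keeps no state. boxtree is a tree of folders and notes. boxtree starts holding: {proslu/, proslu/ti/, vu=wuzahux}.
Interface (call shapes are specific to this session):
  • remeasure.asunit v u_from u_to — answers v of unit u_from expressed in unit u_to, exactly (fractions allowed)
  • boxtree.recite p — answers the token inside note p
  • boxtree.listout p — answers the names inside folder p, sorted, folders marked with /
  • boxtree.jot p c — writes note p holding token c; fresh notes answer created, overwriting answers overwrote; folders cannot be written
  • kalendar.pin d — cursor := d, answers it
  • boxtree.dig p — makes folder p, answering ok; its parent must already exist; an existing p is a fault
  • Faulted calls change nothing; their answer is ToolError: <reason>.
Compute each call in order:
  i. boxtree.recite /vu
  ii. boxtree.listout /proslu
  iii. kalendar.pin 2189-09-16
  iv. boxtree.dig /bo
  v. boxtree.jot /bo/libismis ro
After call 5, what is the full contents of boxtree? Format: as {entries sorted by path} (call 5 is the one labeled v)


[in] boxtree.recite /vu
= wuzahux
[in] boxtree.listout /proslu
= [ti/]
[in] kalendar.pin 2189-09-16
= 2189-09-16
[in] boxtree.dig /bo
= ok
[in] boxtree.jot /bo/libismis ro
= created

Answer: {bo/, bo/libismis=ro, proslu/, proslu/ti/, vu=wuzahux}


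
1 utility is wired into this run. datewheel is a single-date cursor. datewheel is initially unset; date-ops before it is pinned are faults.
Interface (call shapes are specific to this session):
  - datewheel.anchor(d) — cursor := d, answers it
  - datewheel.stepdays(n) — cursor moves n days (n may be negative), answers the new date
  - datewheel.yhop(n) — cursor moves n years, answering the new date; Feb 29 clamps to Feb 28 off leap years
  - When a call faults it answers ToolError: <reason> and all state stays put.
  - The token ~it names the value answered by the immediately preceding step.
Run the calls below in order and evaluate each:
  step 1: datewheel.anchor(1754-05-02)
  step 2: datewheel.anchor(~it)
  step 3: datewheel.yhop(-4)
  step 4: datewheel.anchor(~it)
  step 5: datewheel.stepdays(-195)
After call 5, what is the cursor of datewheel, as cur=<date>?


Answer: cur=1749-10-19

Derivation:
-- 1. datewheel.anchor(d='1754-05-02') : 1754-05-02
-- 2. datewheel.anchor(d='~it') : 1754-05-02
-- 3. datewheel.yhop(n='-4') : 1750-05-02
-- 4. datewheel.anchor(d='~it') : 1750-05-02
-- 5. datewheel.stepdays(n='-195') : 1749-10-19


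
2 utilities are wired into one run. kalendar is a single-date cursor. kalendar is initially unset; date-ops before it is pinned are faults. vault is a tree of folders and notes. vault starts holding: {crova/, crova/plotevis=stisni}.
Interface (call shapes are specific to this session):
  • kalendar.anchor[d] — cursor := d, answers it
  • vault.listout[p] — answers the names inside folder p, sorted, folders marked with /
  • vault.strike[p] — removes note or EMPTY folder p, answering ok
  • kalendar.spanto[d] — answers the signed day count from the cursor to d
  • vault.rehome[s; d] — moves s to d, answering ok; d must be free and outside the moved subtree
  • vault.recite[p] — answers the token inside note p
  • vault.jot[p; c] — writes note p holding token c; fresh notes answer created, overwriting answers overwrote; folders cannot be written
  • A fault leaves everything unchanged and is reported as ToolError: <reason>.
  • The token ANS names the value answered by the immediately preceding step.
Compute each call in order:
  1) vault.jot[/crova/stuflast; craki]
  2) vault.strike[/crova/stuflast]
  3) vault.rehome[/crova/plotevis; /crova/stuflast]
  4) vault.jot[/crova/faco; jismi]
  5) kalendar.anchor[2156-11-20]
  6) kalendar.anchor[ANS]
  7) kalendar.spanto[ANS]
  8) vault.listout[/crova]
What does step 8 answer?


Answer: [faco, stuflast]

Derivation:
Invoking vault.jot using p=/crova/stuflast, c=craki, yielding created.
I try vault.strike using p=/crova/stuflast, giving ok.
Using vault.rehome using s=/crova/plotevis, d=/crova/stuflast, and observe ok.
I use vault.jot using p=/crova/faco, c=jismi, and see created.
I run kalendar.anchor using d=2156-11-20, — result: 2156-11-20.
Using kalendar.anchor using d=ANS, which returns 2156-11-20.
Calling kalendar.spanto using d=ANS, which returns 0.
Calling vault.listout using p=/crova, → [faco, stuflast].


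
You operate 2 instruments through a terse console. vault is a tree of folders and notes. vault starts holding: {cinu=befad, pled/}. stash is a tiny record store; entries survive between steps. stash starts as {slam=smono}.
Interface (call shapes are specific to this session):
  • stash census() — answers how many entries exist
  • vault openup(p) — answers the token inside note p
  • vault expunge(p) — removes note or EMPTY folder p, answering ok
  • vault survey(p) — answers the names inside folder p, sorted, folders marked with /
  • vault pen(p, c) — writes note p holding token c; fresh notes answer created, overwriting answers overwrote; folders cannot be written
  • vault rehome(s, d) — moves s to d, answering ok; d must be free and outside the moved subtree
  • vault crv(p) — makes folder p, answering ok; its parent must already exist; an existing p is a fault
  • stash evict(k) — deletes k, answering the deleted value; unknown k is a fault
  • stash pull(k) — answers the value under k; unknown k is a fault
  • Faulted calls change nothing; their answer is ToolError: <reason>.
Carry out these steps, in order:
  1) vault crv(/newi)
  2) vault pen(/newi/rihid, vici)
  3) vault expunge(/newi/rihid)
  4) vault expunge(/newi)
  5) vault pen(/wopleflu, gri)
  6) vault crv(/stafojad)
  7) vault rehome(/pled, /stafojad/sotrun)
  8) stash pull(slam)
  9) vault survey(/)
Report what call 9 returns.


Answer: [cinu, stafojad/, wopleflu]

Derivation:
==> vault crv(p=/newi)
<== ok
==> vault pen(p=/newi/rihid, c=vici)
<== created
==> vault expunge(p=/newi/rihid)
<== ok
==> vault expunge(p=/newi)
<== ok
==> vault pen(p=/wopleflu, c=gri)
<== created
==> vault crv(p=/stafojad)
<== ok
==> vault rehome(s=/pled, d=/stafojad/sotrun)
<== ok
==> stash pull(k=slam)
<== smono
==> vault survey(p=/)
<== [cinu, stafojad/, wopleflu]


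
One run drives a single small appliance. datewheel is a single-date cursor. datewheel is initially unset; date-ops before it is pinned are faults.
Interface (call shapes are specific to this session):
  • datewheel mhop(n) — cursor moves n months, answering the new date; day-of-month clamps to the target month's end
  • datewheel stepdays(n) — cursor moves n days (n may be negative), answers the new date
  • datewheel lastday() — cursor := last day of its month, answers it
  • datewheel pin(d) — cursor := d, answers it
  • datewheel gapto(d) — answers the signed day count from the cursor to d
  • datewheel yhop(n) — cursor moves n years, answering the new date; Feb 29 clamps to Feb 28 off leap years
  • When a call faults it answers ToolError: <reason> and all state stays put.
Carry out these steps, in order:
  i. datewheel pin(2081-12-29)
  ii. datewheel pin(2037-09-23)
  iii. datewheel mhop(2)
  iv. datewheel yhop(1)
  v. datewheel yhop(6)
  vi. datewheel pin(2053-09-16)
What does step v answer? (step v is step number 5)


Answer: 2044-11-23

Derivation:
;; 1. datewheel pin(d=2081-12-29) : 2081-12-29
;; 2. datewheel pin(d=2037-09-23) : 2037-09-23
;; 3. datewheel mhop(n=2) : 2037-11-23
;; 4. datewheel yhop(n=1) : 2038-11-23
;; 5. datewheel yhop(n=6) : 2044-11-23
;; 6. datewheel pin(d=2053-09-16) : 2053-09-16


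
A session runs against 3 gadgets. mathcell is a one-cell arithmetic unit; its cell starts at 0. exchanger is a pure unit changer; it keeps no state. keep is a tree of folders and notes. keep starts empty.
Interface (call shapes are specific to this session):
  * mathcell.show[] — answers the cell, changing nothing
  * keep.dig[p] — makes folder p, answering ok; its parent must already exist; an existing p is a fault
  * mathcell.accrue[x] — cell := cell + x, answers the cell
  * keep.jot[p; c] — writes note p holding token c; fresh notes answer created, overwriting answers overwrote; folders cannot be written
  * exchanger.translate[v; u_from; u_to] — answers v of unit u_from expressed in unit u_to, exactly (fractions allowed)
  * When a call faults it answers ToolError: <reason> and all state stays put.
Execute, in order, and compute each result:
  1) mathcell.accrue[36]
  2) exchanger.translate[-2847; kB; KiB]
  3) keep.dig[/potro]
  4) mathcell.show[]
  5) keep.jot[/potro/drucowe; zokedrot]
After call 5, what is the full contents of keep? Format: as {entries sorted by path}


Answer: {potro/, potro/drucowe=zokedrot}

Derivation:
CALL mathcell.accrue[x→36]
RET  36
CALL exchanger.translate[v→-2847; u_from→kB; u_to→KiB]
RET  -355875/128
CALL keep.dig[p→/potro]
RET  ok
CALL mathcell.show[]
RET  36
CALL keep.jot[p→/potro/drucowe; c→zokedrot]
RET  created


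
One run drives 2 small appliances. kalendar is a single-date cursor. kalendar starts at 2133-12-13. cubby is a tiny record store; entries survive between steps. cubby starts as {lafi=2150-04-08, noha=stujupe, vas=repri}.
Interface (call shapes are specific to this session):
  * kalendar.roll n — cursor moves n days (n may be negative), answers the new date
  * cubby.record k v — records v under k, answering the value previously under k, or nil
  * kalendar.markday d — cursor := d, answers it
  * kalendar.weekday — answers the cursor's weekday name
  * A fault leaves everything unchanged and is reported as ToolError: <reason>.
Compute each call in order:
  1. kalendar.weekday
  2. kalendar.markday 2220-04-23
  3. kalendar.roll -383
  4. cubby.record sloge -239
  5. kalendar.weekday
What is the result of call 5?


==> kalendar.weekday()
<== Sunday
==> kalendar.markday(d: 2220-04-23)
<== 2220-04-23
==> kalendar.roll(n: -383)
<== 2219-04-06
==> cubby.record(k: sloge, v: -239)
<== nil
==> kalendar.weekday()
<== Tuesday

Answer: Tuesday


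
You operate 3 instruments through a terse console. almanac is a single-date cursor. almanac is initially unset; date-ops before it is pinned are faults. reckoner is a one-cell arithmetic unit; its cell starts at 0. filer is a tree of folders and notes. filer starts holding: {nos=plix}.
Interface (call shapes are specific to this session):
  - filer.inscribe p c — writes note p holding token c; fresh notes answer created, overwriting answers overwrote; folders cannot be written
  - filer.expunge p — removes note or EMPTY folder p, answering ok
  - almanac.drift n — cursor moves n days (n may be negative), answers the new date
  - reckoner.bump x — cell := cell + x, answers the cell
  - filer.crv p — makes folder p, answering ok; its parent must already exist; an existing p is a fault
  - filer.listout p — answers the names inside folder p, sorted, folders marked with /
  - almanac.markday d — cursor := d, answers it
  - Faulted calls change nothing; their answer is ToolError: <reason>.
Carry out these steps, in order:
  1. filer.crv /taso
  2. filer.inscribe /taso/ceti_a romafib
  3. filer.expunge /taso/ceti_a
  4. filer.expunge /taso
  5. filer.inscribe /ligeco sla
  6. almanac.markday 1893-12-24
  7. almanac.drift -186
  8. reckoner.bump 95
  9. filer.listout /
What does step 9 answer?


Answer: [ligeco, nos]

Derivation:
Next I call filer.crv passing p=/taso, and see ok.
Invoking filer.inscribe passing p=/taso/ceti_a, c=romafib, which returns created.
Calling filer.expunge passing p=/taso/ceti_a: ok.
Calling filer.expunge passing p=/taso, which returns ok.
I run filer.inscribe passing p=/ligeco, c=sla, yielding created.
Invoking almanac.markday passing d=1893-12-24, → 1893-12-24.
Using almanac.drift passing n=-186, → 1893-06-21.
Next I call reckoner.bump passing x=95, giving 95.
I invoke filer.listout passing p=/, and see [ligeco, nos].


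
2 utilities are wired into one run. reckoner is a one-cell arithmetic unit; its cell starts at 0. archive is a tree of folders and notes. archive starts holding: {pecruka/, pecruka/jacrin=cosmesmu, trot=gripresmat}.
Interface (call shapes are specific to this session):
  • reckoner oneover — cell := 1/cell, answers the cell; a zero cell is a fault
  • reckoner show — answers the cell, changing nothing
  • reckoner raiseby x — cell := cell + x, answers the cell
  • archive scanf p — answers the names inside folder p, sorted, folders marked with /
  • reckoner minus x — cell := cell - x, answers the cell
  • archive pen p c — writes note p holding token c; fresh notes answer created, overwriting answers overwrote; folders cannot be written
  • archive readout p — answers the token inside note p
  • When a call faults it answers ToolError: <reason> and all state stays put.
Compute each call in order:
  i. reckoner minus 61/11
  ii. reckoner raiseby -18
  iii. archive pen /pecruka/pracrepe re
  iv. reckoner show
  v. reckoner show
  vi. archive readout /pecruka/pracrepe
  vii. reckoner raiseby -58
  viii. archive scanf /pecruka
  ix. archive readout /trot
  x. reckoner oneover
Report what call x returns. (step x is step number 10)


I try reckoner minus using x='61/11', → -61/11.
I try reckoner raiseby using x='-18', which returns -259/11.
I use archive pen using p='/pecruka/pracrepe', c='re', giving created.
Invoking reckoner show(), and observe -259/11.
Next I call reckoner show(), which returns -259/11.
Next I call archive readout using p='/pecruka/pracrepe', which returns re.
I invoke reckoner raiseby using x='-58': -897/11.
I use archive scanf using p='/pecruka', and see [jacrin, pracrepe].
Invoking archive readout using p='/trot', → gripresmat.
Then reckoner oneover(), and get -11/897.

Answer: -11/897


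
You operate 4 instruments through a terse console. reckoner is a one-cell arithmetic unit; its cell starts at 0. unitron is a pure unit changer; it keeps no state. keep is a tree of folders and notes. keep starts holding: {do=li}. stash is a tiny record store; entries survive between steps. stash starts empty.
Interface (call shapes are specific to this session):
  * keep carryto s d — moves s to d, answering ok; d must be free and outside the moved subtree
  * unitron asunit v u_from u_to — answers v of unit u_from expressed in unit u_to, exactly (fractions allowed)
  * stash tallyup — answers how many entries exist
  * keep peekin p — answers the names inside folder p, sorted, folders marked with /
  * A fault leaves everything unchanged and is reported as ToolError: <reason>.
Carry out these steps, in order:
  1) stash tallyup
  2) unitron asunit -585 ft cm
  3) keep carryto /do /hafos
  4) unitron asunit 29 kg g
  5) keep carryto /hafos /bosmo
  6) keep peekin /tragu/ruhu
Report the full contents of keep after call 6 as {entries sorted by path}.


==> stash tallyup()
<== 0
==> unitron asunit(v='-585', u_from='ft', u_to='cm')
<== -89154/5
==> keep carryto(s='/do', d='/hafos')
<== ok
==> unitron asunit(v='29', u_from='kg', u_to='g')
<== 29000
==> keep carryto(s='/hafos', d='/bosmo')
<== ok
==> keep peekin(p='/tragu/ruhu')
<== ToolError: not found

Answer: {bosmo=li}


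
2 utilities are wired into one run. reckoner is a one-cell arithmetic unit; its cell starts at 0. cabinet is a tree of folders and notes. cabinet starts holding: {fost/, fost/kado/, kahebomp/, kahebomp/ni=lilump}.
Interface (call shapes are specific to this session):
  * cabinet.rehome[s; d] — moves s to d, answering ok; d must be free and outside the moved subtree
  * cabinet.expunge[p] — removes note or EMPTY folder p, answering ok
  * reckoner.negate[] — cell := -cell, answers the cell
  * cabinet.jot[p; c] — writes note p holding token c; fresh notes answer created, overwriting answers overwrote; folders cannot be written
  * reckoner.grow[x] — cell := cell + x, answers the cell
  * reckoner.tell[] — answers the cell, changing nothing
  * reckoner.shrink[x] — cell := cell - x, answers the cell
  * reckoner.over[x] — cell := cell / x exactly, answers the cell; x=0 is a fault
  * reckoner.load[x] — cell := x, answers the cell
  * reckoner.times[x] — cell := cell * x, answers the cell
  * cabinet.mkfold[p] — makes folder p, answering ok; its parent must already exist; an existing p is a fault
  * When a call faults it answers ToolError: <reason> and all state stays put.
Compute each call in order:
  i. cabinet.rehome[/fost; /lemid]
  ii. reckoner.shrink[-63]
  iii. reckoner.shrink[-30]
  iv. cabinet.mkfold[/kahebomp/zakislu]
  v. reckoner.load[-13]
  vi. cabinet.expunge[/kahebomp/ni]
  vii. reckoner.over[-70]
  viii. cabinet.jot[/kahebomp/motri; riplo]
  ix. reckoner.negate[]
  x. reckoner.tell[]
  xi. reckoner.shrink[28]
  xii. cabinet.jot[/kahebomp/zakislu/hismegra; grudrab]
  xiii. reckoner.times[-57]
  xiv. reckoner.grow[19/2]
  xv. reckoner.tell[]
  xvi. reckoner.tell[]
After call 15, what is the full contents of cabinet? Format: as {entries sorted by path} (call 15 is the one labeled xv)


Now I run rehome(s: /fost, d: /lemid), and see ok.
Then shrink(x: -63), and see 63.
I run shrink(x: -30): 93.
Using mkfold(p: /kahebomp/zakislu), — result: ok.
I invoke load(x: -13), which returns -13.
Using expunge(p: /kahebomp/ni), — result: ok.
Invoking over(x: -70), and observe 13/70.
I invoke jot(p: /kahebomp/motri, c: riplo), yielding created.
Next I call negate(), → -13/70.
Then tell, and observe -13/70.
I use shrink(x: 28), giving -1973/70.
Now I run jot(p: /kahebomp/zakislu/hismegra, c: grudrab), yielding created.
Using times(x: -57), and see 112461/70.
Then grow(x: 19/2), and see 56563/35.
I invoke tell(), and get 56563/35.
I use tell, and get 56563/35.

Answer: {kahebomp/, kahebomp/motri=riplo, kahebomp/zakislu/, kahebomp/zakislu/hismegra=grudrab, lemid/, lemid/kado/}


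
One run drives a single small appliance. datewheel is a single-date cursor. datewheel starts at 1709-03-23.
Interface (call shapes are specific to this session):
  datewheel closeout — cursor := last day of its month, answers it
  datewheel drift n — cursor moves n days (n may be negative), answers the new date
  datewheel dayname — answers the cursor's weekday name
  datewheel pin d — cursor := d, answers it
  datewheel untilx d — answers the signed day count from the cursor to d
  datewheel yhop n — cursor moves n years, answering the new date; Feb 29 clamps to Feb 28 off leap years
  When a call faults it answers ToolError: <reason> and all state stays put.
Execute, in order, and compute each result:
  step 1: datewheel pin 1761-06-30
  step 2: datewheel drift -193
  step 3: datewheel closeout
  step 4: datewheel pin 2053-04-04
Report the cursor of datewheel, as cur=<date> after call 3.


Invoking datewheel pin using d='1761-06-30', — result: 1761-06-30.
I use datewheel drift using n='-193', and see 1760-12-19.
Calling datewheel closeout: 1760-12-31.
Using datewheel pin using d='2053-04-04', which returns 2053-04-04.

Answer: cur=1760-12-31


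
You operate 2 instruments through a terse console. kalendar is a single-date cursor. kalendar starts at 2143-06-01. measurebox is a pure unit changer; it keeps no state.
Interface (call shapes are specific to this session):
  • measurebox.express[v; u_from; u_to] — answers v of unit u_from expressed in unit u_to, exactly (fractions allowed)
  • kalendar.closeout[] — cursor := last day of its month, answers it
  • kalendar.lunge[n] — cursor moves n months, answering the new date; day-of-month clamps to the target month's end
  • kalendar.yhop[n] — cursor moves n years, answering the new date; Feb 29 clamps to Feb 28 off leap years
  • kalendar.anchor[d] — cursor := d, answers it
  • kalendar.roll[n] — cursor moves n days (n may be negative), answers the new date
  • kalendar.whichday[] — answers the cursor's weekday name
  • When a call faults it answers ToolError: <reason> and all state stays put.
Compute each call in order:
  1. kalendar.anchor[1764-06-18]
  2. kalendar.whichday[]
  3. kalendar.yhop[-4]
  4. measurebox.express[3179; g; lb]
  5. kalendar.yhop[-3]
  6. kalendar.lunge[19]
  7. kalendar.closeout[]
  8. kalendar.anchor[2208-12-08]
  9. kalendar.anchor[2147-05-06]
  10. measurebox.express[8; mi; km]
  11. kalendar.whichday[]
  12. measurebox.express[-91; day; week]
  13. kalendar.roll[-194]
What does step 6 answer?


> anchor 1764-06-18
:: 1764-06-18
> whichday
:: Monday
> yhop -4
:: 1760-06-18
> express 3179 g lb
:: 28900000/4123567
> yhop -3
:: 1757-06-18
> lunge 19
:: 1759-01-18
> closeout
:: 1759-01-31
> anchor 2208-12-08
:: 2208-12-08
> anchor 2147-05-06
:: 2147-05-06
> express 8 mi km
:: 201168/15625
> whichday
:: Saturday
> express -91 day week
:: -13
> roll -194
:: 2146-10-24

Answer: 1759-01-18


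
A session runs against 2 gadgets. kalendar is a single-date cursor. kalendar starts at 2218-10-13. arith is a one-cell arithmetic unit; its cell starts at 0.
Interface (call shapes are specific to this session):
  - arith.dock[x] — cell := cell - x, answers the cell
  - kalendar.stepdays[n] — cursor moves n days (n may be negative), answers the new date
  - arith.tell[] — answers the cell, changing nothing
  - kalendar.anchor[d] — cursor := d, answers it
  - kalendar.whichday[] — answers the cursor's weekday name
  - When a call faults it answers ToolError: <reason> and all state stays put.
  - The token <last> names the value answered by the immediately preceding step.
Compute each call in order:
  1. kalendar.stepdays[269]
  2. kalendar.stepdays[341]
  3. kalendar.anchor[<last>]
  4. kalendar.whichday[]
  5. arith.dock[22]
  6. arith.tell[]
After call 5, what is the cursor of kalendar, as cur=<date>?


# kalendar.stepdays(n='269') => 2219-07-09
# kalendar.stepdays(n='341') => 2220-06-14
# kalendar.anchor(d='<last>') => 2220-06-14
# kalendar.whichday() => Wednesday
# arith.dock(x='22') => -22
# arith.tell() => -22

Answer: cur=2220-06-14


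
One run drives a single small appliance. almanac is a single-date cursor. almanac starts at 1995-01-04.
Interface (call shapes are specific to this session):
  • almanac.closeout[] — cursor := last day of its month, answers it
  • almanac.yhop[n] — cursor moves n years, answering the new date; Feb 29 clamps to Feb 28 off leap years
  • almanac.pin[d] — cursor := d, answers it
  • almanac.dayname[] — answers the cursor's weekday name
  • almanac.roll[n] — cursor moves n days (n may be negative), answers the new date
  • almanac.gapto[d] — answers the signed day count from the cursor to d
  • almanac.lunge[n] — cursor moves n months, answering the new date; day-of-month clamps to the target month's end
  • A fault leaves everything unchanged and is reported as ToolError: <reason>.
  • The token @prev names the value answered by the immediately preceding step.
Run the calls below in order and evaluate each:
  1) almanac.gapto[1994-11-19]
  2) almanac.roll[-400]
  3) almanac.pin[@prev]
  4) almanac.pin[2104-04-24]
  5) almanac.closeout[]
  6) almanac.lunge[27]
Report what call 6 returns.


[in] almanac.gapto d='1994-11-19'
  -46
[in] almanac.roll n='-400'
  1993-11-30
[in] almanac.pin d='@prev'
  1993-11-30
[in] almanac.pin d='2104-04-24'
  2104-04-24
[in] almanac.closeout
  2104-04-30
[in] almanac.lunge n='27'
  2106-07-30

Answer: 2106-07-30


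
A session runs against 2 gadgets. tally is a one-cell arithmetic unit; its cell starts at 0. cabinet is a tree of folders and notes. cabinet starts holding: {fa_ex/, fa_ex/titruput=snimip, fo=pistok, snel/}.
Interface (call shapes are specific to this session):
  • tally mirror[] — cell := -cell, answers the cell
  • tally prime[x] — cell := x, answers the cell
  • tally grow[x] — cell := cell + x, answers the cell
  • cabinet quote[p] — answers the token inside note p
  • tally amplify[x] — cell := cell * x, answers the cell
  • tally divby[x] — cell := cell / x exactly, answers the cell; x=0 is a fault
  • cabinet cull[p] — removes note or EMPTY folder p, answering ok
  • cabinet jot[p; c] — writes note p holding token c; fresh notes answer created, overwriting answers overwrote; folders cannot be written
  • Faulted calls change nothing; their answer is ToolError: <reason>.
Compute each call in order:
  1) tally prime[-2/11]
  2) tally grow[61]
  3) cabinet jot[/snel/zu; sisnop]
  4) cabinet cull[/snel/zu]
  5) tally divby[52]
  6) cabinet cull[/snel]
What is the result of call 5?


Answer: 669/572

Derivation:
[in] tally prime x: -2/11
= -2/11
[in] tally grow x: 61
= 669/11
[in] cabinet jot p: /snel/zu c: sisnop
= created
[in] cabinet cull p: /snel/zu
= ok
[in] tally divby x: 52
= 669/572
[in] cabinet cull p: /snel
= ok


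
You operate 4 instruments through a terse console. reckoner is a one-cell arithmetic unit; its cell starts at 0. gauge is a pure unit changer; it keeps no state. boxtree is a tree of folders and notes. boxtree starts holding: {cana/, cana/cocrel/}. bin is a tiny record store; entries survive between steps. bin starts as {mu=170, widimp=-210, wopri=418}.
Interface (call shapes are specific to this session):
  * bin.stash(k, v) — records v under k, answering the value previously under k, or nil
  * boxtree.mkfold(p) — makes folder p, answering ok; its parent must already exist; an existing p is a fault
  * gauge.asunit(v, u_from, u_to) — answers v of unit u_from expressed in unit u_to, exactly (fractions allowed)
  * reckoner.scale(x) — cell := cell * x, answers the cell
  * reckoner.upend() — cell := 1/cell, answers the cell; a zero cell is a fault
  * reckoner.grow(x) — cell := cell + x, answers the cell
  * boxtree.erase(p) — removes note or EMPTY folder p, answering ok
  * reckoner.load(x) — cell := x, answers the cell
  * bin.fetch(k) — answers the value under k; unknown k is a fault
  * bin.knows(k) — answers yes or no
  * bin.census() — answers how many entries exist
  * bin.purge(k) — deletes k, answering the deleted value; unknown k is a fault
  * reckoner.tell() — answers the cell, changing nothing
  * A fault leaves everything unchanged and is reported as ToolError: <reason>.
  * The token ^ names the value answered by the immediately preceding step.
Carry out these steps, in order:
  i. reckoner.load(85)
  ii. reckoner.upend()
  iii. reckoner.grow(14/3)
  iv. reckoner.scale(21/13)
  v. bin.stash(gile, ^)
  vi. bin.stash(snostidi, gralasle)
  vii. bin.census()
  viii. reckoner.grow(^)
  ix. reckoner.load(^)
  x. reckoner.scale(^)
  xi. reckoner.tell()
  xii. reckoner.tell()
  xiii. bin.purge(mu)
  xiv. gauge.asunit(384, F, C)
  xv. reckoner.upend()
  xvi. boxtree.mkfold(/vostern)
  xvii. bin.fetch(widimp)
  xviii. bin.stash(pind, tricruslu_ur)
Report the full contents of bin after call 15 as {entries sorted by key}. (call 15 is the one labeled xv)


// reckoner.load(x: 85) : 85
// reckoner.upend() : 1/85
// reckoner.grow(x: 14/3) : 1193/255
// reckoner.scale(x: 21/13) : 8351/1105
// bin.stash(k: gile, v: ^) : nil
// bin.stash(k: snostidi, v: gralasle) : nil
// bin.census() : 5
// reckoner.grow(x: ^) : 13876/1105
// reckoner.load(x: ^) : 13876/1105
// reckoner.scale(x: ^) : 192543376/1221025
// reckoner.tell() : 192543376/1221025
// reckoner.tell() : 192543376/1221025
// bin.purge(k: mu) : 170
// gauge.asunit(v: 384, u_from: F, u_to: C) : 1760/9
// reckoner.upend() : 1221025/192543376
// boxtree.mkfold(p: /vostern) : ok
// bin.fetch(k: widimp) : -210
// bin.stash(k: pind, v: tricruslu_ur) : nil

Answer: {gile=8351/1105, snostidi=gralasle, widimp=-210, wopri=418}


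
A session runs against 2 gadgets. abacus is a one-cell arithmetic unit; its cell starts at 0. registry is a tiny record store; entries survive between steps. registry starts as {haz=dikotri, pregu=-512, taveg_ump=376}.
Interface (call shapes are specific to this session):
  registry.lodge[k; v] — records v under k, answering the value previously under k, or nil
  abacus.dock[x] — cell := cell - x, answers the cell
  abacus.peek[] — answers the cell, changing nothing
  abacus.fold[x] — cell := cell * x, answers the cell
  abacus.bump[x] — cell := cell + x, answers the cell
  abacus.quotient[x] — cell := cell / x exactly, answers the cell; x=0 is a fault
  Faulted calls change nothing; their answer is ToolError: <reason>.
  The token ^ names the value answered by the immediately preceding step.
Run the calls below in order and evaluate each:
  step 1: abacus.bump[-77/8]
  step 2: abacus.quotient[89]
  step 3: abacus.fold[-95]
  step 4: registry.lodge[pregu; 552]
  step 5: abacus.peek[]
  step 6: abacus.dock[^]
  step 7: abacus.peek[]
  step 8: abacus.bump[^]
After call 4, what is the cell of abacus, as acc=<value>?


Answer: acc=7315/712

Derivation:
I try abacus.bump using x: -77/8, and see -77/8.
Then abacus.quotient using x: 89: -77/712.
Using abacus.fold using x: -95, — result: 7315/712.
I try registry.lodge using k: pregu, v: 552, and observe -512.
I call abacus.peek, and observe 7315/712.
I use abacus.dock using x: ^, yielding 0.
Calling abacus.peek, → 0.
Calling abacus.bump using x: ^, and observe 0.


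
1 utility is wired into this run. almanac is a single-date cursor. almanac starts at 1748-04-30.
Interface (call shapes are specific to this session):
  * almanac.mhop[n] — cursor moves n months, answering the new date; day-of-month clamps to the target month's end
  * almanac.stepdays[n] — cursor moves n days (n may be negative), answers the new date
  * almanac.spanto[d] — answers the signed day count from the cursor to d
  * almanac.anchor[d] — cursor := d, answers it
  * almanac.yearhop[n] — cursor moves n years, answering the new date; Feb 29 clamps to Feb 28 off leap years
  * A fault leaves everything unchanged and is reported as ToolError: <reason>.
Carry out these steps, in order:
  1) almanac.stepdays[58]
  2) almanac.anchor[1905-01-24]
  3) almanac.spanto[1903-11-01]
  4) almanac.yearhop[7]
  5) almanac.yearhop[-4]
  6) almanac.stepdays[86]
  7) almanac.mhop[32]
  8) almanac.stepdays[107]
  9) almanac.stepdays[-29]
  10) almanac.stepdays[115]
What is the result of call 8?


// 1. almanac.stepdays(n=58) ~> 1748-06-27
// 2. almanac.anchor(d=1905-01-24) ~> 1905-01-24
// 3. almanac.spanto(d=1903-11-01) ~> -450
// 4. almanac.yearhop(n=7) ~> 1912-01-24
// 5. almanac.yearhop(n=-4) ~> 1908-01-24
// 6. almanac.stepdays(n=86) ~> 1908-04-19
// 7. almanac.mhop(n=32) ~> 1910-12-19
// 8. almanac.stepdays(n=107) ~> 1911-04-05
// 9. almanac.stepdays(n=-29) ~> 1911-03-07
// 10. almanac.stepdays(n=115) ~> 1911-06-30

Answer: 1911-04-05


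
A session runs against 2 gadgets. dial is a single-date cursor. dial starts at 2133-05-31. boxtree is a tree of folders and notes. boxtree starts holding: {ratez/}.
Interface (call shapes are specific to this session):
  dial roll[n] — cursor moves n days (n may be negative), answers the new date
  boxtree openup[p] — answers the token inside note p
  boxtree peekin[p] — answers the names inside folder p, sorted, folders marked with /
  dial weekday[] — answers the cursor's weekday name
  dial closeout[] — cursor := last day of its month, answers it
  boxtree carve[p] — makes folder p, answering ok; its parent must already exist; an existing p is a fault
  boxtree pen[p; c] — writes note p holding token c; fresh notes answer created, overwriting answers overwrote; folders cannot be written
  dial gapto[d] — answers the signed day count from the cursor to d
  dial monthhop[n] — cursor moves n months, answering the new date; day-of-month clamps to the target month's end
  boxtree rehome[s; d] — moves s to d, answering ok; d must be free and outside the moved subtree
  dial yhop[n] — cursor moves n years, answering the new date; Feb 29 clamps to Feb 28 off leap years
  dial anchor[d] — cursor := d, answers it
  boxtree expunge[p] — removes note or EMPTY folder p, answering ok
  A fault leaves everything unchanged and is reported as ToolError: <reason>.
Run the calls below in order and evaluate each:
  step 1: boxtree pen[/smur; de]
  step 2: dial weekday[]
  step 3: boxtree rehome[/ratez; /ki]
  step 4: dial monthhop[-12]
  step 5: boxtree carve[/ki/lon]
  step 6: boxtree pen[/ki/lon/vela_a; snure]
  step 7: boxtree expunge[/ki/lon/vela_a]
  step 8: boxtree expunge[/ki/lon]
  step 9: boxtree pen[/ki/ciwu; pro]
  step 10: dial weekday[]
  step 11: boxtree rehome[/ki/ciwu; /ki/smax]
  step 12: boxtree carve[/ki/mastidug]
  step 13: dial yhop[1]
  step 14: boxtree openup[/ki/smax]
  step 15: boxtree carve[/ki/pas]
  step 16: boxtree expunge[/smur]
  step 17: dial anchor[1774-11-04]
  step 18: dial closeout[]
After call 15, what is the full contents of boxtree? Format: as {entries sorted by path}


! boxtree pen(p='/smur', c='de') : created
! dial weekday() : Sunday
! boxtree rehome(s='/ratez', d='/ki') : ok
! dial monthhop(n='-12') : 2132-05-31
! boxtree carve(p='/ki/lon') : ok
! boxtree pen(p='/ki/lon/vela_a', c='snure') : created
! boxtree expunge(p='/ki/lon/vela_a') : ok
! boxtree expunge(p='/ki/lon') : ok
! boxtree pen(p='/ki/ciwu', c='pro') : created
! dial weekday() : Saturday
! boxtree rehome(s='/ki/ciwu', d='/ki/smax') : ok
! boxtree carve(p='/ki/mastidug') : ok
! dial yhop(n='1') : 2133-05-31
! boxtree openup(p='/ki/smax') : pro
! boxtree carve(p='/ki/pas') : ok
! boxtree expunge(p='/smur') : ok
! dial anchor(d='1774-11-04') : 1774-11-04
! dial closeout() : 1774-11-30

Answer: {ki/, ki/mastidug/, ki/pas/, ki/smax=pro, smur=de}


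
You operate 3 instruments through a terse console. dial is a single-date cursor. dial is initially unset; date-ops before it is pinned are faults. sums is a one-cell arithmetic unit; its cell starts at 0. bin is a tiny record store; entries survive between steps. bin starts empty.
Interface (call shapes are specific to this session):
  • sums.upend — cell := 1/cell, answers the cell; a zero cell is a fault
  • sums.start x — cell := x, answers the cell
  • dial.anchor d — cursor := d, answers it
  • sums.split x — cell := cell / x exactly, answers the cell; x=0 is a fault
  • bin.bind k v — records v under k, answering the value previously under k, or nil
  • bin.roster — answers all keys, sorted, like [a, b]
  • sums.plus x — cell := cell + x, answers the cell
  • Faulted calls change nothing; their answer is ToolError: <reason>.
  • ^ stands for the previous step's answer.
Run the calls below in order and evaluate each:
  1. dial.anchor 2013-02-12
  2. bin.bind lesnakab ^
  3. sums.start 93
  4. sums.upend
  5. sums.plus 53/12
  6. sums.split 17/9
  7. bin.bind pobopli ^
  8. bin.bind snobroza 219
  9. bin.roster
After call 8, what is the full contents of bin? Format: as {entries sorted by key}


Answer: {lesnakab=2013-02-12, pobopli=4941/2108, snobroza=219}

Derivation:
I invoke dial.anchor passing d: 2013-02-12: 2013-02-12.
I run bin.bind passing k: lesnakab, v: ^, which returns nil.
Calling sums.start passing x: 93, and observe 93.
Calling sums.upend(): 1/93.
Using sums.plus passing x: 53/12, and observe 549/124.
I run sums.split passing x: 17/9, and observe 4941/2108.
Using bin.bind passing k: pobopli, v: ^, yielding nil.
I run bin.bind passing k: snobroza, v: 219, → nil.
Then bin.roster, and see [lesnakab, pobopli, snobroza].


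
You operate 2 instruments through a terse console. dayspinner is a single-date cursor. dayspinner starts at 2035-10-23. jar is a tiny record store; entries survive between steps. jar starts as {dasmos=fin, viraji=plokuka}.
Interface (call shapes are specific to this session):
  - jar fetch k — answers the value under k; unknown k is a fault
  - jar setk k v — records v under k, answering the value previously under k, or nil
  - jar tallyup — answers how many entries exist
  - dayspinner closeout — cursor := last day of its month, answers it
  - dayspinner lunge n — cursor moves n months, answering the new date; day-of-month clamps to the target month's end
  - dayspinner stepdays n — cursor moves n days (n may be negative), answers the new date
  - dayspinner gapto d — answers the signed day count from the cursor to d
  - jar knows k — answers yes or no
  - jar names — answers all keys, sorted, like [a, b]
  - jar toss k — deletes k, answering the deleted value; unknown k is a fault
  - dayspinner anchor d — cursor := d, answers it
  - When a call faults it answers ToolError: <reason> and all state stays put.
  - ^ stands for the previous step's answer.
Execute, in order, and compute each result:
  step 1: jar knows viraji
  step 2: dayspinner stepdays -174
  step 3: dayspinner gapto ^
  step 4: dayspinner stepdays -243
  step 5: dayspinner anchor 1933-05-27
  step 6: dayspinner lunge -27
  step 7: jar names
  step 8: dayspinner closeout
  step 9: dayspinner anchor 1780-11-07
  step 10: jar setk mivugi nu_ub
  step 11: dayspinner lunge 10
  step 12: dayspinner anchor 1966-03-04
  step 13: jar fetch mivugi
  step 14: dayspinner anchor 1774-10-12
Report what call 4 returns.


·→ jar knows(k→viraji)
·← yes
·→ dayspinner stepdays(n→-174)
·← 2035-05-02
·→ dayspinner gapto(d→^)
·← 0
·→ dayspinner stepdays(n→-243)
·← 2034-09-01
·→ dayspinner anchor(d→1933-05-27)
·← 1933-05-27
·→ dayspinner lunge(n→-27)
·← 1931-02-27
·→ jar names()
·← [dasmos, viraji]
·→ dayspinner closeout()
·← 1931-02-28
·→ dayspinner anchor(d→1780-11-07)
·← 1780-11-07
·→ jar setk(k→mivugi, v→nu_ub)
·← nil
·→ dayspinner lunge(n→10)
·← 1781-09-07
·→ dayspinner anchor(d→1966-03-04)
·← 1966-03-04
·→ jar fetch(k→mivugi)
·← nu_ub
·→ dayspinner anchor(d→1774-10-12)
·← 1774-10-12

Answer: 2034-09-01


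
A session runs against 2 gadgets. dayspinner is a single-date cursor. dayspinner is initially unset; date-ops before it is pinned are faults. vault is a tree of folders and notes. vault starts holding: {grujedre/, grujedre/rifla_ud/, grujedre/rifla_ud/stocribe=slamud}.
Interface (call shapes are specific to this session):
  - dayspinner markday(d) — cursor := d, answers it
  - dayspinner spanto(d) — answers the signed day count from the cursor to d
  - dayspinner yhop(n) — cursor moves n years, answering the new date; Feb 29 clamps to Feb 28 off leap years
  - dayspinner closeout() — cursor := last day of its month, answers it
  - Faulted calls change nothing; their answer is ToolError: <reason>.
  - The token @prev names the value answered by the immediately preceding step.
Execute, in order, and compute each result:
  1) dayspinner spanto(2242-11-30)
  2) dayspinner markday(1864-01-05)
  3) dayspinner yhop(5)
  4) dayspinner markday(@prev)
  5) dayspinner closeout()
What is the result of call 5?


>>> dayspinner spanto d: 2242-11-30
:: ToolError: no date set
>>> dayspinner markday d: 1864-01-05
:: 1864-01-05
>>> dayspinner yhop n: 5
:: 1869-01-05
>>> dayspinner markday d: @prev
:: 1869-01-05
>>> dayspinner closeout
:: 1869-01-31

Answer: 1869-01-31


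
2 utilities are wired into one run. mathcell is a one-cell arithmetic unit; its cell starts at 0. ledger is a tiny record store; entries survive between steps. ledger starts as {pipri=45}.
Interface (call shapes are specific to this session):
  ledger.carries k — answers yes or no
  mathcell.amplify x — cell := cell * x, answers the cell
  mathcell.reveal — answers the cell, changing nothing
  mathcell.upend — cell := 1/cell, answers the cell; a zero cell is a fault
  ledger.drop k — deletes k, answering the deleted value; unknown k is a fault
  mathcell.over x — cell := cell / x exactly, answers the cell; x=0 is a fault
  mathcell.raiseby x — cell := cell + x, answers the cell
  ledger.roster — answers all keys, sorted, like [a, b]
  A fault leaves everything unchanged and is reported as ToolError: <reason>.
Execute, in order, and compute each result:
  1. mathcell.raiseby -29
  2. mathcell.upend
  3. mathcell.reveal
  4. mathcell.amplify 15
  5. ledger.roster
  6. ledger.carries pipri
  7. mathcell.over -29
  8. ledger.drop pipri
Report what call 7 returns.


Step: mathcell.raiseby[-29]
Result: -29
Step: mathcell.upend[]
Result: -1/29
Step: mathcell.reveal[]
Result: -1/29
Step: mathcell.amplify[15]
Result: -15/29
Step: ledger.roster[]
Result: [pipri]
Step: ledger.carries[pipri]
Result: yes
Step: mathcell.over[-29]
Result: 15/841
Step: ledger.drop[pipri]
Result: 45

Answer: 15/841
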